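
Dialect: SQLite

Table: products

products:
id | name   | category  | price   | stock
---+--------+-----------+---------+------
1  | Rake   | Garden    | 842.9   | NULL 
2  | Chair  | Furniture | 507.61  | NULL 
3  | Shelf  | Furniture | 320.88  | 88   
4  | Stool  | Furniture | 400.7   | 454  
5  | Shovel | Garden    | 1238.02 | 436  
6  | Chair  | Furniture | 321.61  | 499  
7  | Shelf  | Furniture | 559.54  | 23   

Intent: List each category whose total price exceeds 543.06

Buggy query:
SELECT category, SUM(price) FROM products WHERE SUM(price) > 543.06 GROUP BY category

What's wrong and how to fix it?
Bug: Aggregate functions cannot appear in a WHERE clause

Fix: Move the aggregate condition to a HAVING clause

Corrected query:
SELECT category, SUM(price) FROM products GROUP BY category HAVING SUM(price) > 543.06

Result:
category  | SUM(price)
----------+-----------
Furniture | 2110.34   
Garden    | 2080.92   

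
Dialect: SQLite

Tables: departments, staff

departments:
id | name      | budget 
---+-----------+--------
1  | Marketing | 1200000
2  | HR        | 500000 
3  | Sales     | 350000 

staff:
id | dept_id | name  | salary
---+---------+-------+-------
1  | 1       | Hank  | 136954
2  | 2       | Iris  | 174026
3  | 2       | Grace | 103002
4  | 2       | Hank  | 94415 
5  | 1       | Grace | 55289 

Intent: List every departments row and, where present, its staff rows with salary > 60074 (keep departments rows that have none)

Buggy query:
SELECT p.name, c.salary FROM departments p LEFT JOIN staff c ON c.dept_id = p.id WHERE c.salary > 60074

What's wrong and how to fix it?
Bug: A WHERE condition on the right-hand table after LEFT JOIN drops unmatched parents

Fix: Move the right-table condition into the ON clause so unmatched parents are kept

Corrected query:
SELECT p.name, c.salary FROM departments p LEFT JOIN staff c ON c.dept_id = p.id AND c.salary > 60074

Result:
name      | salary
----------+-------
Marketing | 136954
HR        | 94415 
HR        | 103002
HR        | 174026
Sales     | NULL  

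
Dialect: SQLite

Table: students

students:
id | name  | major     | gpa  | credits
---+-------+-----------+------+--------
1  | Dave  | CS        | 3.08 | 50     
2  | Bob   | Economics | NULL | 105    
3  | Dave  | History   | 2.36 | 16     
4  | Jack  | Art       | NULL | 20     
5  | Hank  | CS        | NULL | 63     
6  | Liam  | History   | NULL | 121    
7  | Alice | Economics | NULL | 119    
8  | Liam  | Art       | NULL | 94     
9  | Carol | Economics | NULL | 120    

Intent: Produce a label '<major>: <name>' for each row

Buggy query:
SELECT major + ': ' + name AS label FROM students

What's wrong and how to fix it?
Bug: '+' is numeric addition; on text columns SQLite converts them to 0 instead of concatenating

Fix: Use the || operator for string concatenation

Corrected query:
SELECT major || ': ' || name AS label FROM students

Result:
label           
----------------
CS: Dave        
Economics: Bob  
History: Dave   
Art: Jack       
CS: Hank        
History: Liam   
Economics: Alice
Art: Liam       
Economics: Carol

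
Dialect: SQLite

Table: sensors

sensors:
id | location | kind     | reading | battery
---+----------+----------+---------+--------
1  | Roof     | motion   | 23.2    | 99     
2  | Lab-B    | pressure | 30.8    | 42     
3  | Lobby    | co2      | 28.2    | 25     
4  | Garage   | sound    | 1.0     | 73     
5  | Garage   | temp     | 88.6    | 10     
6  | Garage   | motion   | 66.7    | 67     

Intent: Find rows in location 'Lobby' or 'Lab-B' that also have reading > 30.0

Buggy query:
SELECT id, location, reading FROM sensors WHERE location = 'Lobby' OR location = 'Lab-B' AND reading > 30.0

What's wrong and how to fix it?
Bug: AND binds tighter than OR, so this parses as location = 'Lobby' OR (location = 'Lab-B' AND reading > 30.0)

Fix: Group the OR with parentheses (or use IN), then AND the threshold

Corrected query:
SELECT id, location, reading FROM sensors WHERE (location = 'Lobby' OR location = 'Lab-B') AND reading > 30.0

Result:
id | location | reading
---+----------+--------
2  | Lab-B    | 30.8   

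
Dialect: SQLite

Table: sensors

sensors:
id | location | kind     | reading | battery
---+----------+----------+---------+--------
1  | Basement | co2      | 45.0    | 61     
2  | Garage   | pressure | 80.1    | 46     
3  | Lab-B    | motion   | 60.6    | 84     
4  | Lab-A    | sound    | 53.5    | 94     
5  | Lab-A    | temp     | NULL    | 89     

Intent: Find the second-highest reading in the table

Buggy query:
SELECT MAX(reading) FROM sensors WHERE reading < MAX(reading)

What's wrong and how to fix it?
Bug: MAX(reading) on the right of the comparison is an aggregate-in-WHERE error

Fix: Put the inner MAX in a scalar subquery

Corrected query:
SELECT MAX(reading) FROM sensors WHERE reading < (SELECT MAX(reading) FROM sensors)

Result:
MAX(reading)
------------
60.6        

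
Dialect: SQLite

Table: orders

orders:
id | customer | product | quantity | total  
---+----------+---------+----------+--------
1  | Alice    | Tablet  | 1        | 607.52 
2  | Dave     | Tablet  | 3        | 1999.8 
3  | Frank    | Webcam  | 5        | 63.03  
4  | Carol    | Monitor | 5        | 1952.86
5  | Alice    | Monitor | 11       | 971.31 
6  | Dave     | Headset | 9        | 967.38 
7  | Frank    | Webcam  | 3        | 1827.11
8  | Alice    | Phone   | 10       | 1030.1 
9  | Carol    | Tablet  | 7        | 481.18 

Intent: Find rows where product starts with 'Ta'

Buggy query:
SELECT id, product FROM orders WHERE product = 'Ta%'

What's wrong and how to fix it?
Bug: '=' compares the literal string including the % character; pattern matching needs LIKE

Fix: Replace '=' with LIKE so 'Ta%' is treated as a pattern

Corrected query:
SELECT id, product FROM orders WHERE product LIKE 'Ta%'

Result:
id | product
---+--------
1  | Tablet 
2  | Tablet 
9  | Tablet 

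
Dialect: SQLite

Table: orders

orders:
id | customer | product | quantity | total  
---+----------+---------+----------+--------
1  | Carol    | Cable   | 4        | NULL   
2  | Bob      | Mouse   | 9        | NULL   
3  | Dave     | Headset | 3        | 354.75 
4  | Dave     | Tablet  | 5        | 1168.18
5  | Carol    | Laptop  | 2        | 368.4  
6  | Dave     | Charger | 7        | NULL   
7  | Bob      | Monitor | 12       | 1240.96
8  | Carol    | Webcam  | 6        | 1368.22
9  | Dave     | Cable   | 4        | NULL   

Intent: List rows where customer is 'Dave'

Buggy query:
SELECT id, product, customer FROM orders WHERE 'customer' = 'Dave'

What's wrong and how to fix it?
Bug: Single quotes denote string literals in SQL; the column name is being compared as a constant string

Fix: Remove the quotes around the column name (or use double quotes for an identifier)

Corrected query:
SELECT id, product, customer FROM orders WHERE customer = 'Dave'

Result:
id | product | customer
---+---------+---------
3  | Headset | Dave    
4  | Tablet  | Dave    
6  | Charger | Dave    
9  | Cable   | Dave    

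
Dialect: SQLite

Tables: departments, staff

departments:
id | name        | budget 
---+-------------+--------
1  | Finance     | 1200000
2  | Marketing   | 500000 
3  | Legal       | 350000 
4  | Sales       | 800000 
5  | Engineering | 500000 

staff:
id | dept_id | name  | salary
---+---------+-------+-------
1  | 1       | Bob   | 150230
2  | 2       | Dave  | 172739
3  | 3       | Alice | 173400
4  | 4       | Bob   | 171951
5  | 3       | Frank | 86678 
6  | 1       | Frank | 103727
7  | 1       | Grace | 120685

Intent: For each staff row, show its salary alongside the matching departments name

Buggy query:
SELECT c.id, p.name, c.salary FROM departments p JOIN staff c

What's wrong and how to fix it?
Bug: Missing join condition: each staff row is matched to all departments rows instead of just its own

Fix: Add ON c.dept_id = p.id to the JOIN

Corrected query:
SELECT c.id, p.name, c.salary FROM departments p JOIN staff c ON c.dept_id = p.id

Result:
id | name      | salary
---+-----------+-------
1  | Finance   | 150230
2  | Marketing | 172739
3  | Legal     | 173400
4  | Sales     | 171951
5  | Legal     | 86678 
6  | Finance   | 103727
7  | Finance   | 120685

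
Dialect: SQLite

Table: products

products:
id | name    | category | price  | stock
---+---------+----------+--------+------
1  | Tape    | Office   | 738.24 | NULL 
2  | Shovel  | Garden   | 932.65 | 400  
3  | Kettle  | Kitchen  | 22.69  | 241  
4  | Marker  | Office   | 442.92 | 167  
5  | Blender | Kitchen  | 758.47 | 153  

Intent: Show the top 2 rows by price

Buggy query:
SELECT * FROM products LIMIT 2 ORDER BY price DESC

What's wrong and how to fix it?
Bug: LIMIT must come after ORDER BY

Fix: Sort with ORDER BY, then apply LIMIT

Corrected query:
SELECT * FROM products ORDER BY price DESC LIMIT 2

Result:
id | name    | category | price  | stock
---+---------+----------+--------+------
2  | Shovel  | Garden   | 932.65 | 400  
5  | Blender | Kitchen  | 758.47 | 153  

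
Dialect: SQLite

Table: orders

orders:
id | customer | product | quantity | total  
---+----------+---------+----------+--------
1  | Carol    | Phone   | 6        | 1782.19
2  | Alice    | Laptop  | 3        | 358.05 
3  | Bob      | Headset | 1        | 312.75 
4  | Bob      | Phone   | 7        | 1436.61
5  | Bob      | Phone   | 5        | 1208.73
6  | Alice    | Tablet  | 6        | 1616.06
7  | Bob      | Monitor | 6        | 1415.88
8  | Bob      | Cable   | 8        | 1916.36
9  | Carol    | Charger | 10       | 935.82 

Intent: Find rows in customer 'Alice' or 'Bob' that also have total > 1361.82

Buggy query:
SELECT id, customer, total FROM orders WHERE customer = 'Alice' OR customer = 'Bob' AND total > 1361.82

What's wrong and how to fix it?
Bug: AND binds tighter than OR, so this parses as customer = 'Alice' OR (customer = 'Bob' AND total > 1361.82)

Fix: Add parentheses around the OR so the AND applies to both alternatives

Corrected query:
SELECT id, customer, total FROM orders WHERE (customer = 'Alice' OR customer = 'Bob') AND total > 1361.82

Result:
id | customer | total  
---+----------+--------
4  | Bob      | 1436.61
6  | Alice    | 1616.06
7  | Bob      | 1415.88
8  | Bob      | 1916.36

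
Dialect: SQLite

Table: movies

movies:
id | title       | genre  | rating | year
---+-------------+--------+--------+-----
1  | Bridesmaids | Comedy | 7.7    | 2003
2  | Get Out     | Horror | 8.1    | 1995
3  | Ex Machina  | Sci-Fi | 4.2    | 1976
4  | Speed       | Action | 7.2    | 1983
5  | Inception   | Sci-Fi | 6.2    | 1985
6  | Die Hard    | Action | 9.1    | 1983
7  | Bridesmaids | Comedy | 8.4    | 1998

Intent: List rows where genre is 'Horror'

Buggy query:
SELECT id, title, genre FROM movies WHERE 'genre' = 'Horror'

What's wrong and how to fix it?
Bug: Single quotes denote string literals in SQL; the column name is being compared as a constant string

Fix: Reference the column as genre without single quotes

Corrected query:
SELECT id, title, genre FROM movies WHERE genre = 'Horror'

Result:
id | title   | genre 
---+---------+-------
2  | Get Out | Horror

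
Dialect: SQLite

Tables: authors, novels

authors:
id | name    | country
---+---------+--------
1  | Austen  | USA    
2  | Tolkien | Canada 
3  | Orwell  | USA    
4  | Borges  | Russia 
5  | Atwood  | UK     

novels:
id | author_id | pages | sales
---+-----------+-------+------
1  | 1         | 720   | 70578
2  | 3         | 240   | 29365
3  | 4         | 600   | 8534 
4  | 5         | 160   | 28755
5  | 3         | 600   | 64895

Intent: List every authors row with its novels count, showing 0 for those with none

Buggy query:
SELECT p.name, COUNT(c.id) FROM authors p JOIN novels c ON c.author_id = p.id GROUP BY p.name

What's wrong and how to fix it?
Bug: An inner join excludes parents with zero children

Fix: Switch to LEFT JOIN to retain unmatched parent rows

Corrected query:
SELECT p.name, COUNT(c.id) FROM authors p LEFT JOIN novels c ON c.author_id = p.id GROUP BY p.name

Result:
name    | COUNT(c.id)
--------+------------
Atwood  | 1          
Austen  | 1          
Borges  | 1          
Orwell  | 2          
Tolkien | 0          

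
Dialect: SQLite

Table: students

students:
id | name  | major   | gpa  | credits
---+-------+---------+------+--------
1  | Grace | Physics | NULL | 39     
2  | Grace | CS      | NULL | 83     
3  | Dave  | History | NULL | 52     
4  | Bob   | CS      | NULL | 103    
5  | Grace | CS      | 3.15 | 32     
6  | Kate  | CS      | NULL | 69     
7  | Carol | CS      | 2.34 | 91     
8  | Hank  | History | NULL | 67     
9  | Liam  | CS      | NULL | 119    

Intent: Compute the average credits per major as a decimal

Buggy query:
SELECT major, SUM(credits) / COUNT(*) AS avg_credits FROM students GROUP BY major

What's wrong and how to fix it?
Bug: SUM(credits) and COUNT(*) are both integers; the division truncates the fractional part

Fix: Cast one side to REAL so the division keeps the fractional part

Corrected query:
SELECT major, SUM(credits) * 1.0 / COUNT(*) AS avg_credits FROM students GROUP BY major

Result:
major   | avg_credits
--------+------------
CS      | 82.833333  
History | 59.5       
Physics | 39         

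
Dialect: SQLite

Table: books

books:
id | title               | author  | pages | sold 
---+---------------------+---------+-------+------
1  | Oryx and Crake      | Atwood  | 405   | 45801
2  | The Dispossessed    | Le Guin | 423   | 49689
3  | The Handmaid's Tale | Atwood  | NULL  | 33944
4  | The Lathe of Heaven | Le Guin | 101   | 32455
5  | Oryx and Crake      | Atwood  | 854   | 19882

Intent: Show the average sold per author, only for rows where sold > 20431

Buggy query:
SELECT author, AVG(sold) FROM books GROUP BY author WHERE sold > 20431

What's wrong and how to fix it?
Bug: WHERE cannot follow GROUP BY

Fix: Move the WHERE clause before GROUP BY

Corrected query:
SELECT author, AVG(sold) FROM books WHERE sold > 20431 GROUP BY author

Result:
author  | AVG(sold)
--------+----------
Atwood  | 39872.5  
Le Guin | 41072    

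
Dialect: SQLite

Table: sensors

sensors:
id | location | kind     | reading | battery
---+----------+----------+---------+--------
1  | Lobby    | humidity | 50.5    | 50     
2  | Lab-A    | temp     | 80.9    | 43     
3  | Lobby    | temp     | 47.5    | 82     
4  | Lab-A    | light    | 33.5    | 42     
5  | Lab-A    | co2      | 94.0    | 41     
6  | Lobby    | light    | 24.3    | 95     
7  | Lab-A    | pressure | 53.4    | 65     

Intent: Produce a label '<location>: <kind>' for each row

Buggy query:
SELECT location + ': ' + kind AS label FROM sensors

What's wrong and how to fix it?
Bug: SQLite uses || for string concatenation; + coerces text to numbers (yielding 0)

Fix: Use the || operator for string concatenation

Corrected query:
SELECT location || ': ' || kind AS label FROM sensors

Result:
label          
---------------
Lobby: humidity
Lab-A: temp    
Lobby: temp    
Lab-A: light   
Lab-A: co2     
Lobby: light   
Lab-A: pressure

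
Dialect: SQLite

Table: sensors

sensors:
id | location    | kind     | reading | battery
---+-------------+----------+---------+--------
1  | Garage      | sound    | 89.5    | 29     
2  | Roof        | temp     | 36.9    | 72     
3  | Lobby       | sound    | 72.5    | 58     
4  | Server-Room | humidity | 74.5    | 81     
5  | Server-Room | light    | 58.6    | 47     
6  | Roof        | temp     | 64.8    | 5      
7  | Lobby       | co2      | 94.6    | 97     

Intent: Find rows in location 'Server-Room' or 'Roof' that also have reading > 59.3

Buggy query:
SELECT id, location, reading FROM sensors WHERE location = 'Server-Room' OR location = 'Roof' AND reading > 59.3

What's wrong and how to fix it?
Bug: Without parentheses, AND is evaluated before OR, so the reading filter only applies to the 'Roof' branch

Fix: Group the OR with parentheses (or use IN), then AND the threshold

Corrected query:
SELECT id, location, reading FROM sensors WHERE (location = 'Server-Room' OR location = 'Roof') AND reading > 59.3

Result:
id | location    | reading
---+-------------+--------
4  | Server-Room | 74.5   
6  | Roof        | 64.8   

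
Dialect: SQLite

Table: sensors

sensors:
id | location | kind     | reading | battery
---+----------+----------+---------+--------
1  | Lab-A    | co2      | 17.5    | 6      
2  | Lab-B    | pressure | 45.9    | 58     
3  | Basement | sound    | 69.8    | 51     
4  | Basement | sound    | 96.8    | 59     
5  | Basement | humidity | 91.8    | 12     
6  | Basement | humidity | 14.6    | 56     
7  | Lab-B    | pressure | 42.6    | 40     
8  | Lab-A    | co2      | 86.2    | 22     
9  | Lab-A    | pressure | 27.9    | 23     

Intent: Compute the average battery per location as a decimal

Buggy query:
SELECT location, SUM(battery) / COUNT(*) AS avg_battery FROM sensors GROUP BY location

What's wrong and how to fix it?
Bug: SUM(battery) and COUNT(*) are both integers; the division truncates the fractional part

Fix: Multiply by 1.0 (or CAST to REAL) to force floating-point division

Corrected query:
SELECT location, SUM(battery) * 1.0 / COUNT(*) AS avg_battery FROM sensors GROUP BY location

Result:
location | avg_battery
---------+------------
Basement | 44.5       
Lab-A    | 17         
Lab-B    | 49         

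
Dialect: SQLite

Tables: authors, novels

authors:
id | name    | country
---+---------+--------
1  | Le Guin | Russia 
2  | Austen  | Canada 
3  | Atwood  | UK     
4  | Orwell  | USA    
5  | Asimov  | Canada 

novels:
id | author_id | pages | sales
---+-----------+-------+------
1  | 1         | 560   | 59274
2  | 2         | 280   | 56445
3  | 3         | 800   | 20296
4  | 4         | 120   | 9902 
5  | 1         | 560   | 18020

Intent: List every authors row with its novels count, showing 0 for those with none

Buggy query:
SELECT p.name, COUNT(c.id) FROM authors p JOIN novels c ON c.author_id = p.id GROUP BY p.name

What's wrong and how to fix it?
Bug: An inner join excludes parents with zero children

Fix: Use LEFT JOIN so parents without children still appear (COUNT(c.id) gives 0)

Corrected query:
SELECT p.name, COUNT(c.id) FROM authors p LEFT JOIN novels c ON c.author_id = p.id GROUP BY p.name

Result:
name    | COUNT(c.id)
--------+------------
Asimov  | 0          
Atwood  | 1          
Austen  | 1          
Le Guin | 2          
Orwell  | 1          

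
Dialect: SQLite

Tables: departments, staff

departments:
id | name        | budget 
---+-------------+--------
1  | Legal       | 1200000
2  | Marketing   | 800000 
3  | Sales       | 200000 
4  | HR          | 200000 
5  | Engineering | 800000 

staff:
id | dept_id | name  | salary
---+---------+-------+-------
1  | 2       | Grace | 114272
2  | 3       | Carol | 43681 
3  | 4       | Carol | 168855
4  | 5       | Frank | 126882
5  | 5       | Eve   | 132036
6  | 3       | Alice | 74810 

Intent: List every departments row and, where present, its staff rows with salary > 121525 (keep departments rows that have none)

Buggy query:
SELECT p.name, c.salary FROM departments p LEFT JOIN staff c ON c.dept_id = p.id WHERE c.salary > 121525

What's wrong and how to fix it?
Bug: A WHERE condition on the right-hand table after LEFT JOIN drops unmatched parents

Fix: Move the right-table condition into the ON clause so unmatched parents are kept

Corrected query:
SELECT p.name, c.salary FROM departments p LEFT JOIN staff c ON c.dept_id = p.id AND c.salary > 121525

Result:
name        | salary
------------+-------
Legal       | NULL  
Marketing   | NULL  
Sales       | NULL  
HR          | 168855
Engineering | 126882
Engineering | 132036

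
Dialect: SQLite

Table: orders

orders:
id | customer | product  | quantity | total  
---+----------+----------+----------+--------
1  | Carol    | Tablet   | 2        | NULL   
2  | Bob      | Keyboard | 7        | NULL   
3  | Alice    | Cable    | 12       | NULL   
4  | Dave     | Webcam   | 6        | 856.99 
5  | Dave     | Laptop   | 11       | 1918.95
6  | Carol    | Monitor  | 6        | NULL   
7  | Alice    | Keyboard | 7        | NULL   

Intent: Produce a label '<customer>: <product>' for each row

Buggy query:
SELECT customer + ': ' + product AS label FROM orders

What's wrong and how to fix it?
Bug: '+' is numeric addition; on text columns SQLite converts them to 0 instead of concatenating

Fix: Use the || operator for string concatenation

Corrected query:
SELECT customer || ': ' || product AS label FROM orders

Result:
label          
---------------
Carol: Tablet  
Bob: Keyboard  
Alice: Cable   
Dave: Webcam   
Dave: Laptop   
Carol: Monitor 
Alice: Keyboard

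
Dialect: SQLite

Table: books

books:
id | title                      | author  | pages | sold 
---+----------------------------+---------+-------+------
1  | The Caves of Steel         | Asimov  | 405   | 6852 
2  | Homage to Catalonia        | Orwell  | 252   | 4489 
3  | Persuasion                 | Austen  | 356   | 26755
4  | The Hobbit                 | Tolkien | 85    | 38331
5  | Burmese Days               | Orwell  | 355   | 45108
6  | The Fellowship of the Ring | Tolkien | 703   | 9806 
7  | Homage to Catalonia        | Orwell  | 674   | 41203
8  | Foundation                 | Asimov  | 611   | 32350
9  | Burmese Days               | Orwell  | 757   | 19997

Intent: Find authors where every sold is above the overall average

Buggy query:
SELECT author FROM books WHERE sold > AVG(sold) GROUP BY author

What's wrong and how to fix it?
Bug: WHERE evaluates per row before aggregation, so AVG() is unavailable

Fix: Use a subquery for AVG and a HAVING MIN(...) filter so the condition holds for every row in the group

Corrected query:
SELECT author FROM books GROUP BY author HAVING MIN(sold) > (SELECT AVG(sold) FROM books)

Result:
author
------
Austen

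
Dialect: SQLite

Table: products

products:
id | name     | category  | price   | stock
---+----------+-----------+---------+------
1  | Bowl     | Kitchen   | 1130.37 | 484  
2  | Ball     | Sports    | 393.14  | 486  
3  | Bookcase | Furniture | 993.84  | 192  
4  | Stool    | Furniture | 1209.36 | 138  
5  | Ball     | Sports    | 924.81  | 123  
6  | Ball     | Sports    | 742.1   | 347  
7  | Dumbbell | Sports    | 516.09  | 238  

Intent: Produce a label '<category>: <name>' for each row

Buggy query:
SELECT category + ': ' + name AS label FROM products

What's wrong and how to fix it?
Bug: SQLite uses || for string concatenation; + coerces text to numbers (yielding 0)

Fix: Use the || operator for string concatenation

Corrected query:
SELECT category || ': ' || name AS label FROM products

Result:
label              
-------------------
Kitchen: Bowl      
Sports: Ball       
Furniture: Bookcase
Furniture: Stool   
Sports: Ball       
Sports: Ball       
Sports: Dumbbell   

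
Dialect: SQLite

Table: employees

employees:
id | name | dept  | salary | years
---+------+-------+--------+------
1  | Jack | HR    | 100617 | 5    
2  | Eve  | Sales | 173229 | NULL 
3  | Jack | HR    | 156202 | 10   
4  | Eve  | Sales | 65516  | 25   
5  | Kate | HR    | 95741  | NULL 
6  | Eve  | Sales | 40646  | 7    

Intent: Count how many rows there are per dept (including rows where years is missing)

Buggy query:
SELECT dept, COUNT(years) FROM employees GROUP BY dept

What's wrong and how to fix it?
Bug: COUNT(column) counts non-NULL values only; rows with NULL years aren't counted

Fix: Replace COUNT(years) with COUNT(*)

Corrected query:
SELECT dept, COUNT(*) FROM employees GROUP BY dept

Result:
dept  | COUNT(*)
------+---------
HR    | 3       
Sales | 3       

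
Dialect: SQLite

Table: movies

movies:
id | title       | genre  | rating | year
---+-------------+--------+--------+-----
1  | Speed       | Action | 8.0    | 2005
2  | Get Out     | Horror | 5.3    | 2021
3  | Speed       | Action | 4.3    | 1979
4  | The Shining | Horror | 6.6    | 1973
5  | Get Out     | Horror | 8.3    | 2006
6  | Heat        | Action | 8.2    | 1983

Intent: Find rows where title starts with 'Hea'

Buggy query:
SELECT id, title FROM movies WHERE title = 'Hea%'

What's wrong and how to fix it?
Bug: '=' compares the literal string including the % character; pattern matching needs LIKE

Fix: Use LIKE for wildcard pattern matching

Corrected query:
SELECT id, title FROM movies WHERE title LIKE 'Hea%'

Result:
id | title
---+------
6  | Heat 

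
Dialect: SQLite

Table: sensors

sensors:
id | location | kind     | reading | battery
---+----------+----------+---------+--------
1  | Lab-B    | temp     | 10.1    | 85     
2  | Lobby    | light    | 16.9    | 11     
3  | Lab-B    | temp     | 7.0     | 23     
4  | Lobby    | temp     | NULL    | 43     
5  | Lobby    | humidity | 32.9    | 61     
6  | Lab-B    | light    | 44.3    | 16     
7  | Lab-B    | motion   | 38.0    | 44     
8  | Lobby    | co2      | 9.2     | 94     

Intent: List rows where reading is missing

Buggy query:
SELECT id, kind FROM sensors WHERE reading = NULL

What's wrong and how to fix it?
Bug: Comparing to NULL with '=' never matches; NULL = NULL is unknown, not true

Fix: Use IS NULL to test for NULL

Corrected query:
SELECT id, kind FROM sensors WHERE reading IS NULL

Result:
id | kind
---+-----
4  | temp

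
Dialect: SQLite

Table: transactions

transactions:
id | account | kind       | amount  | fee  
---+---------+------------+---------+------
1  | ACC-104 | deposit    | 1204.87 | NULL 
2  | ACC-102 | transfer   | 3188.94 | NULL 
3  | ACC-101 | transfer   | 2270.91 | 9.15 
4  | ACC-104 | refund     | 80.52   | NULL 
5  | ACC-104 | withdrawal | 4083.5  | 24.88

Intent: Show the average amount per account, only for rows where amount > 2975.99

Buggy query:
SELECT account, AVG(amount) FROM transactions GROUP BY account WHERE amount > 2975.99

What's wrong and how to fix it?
Bug: WHERE cannot follow GROUP BY

Fix: Place WHERE between FROM and GROUP BY

Corrected query:
SELECT account, AVG(amount) FROM transactions WHERE amount > 2975.99 GROUP BY account

Result:
account | AVG(amount)
--------+------------
ACC-102 | 3188.94    
ACC-104 | 4083.5     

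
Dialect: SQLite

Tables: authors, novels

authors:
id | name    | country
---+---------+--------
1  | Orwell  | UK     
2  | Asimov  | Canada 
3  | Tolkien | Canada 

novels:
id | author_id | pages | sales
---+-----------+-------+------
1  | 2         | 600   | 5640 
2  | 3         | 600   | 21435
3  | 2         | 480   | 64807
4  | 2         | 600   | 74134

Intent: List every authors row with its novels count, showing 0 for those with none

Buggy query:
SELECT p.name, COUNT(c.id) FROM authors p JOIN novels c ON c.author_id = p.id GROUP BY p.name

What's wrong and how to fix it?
Bug: An inner join excludes parents with zero children

Fix: Switch to LEFT JOIN to retain unmatched parent rows

Corrected query:
SELECT p.name, COUNT(c.id) FROM authors p LEFT JOIN novels c ON c.author_id = p.id GROUP BY p.name

Result:
name    | COUNT(c.id)
--------+------------
Asimov  | 3          
Orwell  | 0          
Tolkien | 1          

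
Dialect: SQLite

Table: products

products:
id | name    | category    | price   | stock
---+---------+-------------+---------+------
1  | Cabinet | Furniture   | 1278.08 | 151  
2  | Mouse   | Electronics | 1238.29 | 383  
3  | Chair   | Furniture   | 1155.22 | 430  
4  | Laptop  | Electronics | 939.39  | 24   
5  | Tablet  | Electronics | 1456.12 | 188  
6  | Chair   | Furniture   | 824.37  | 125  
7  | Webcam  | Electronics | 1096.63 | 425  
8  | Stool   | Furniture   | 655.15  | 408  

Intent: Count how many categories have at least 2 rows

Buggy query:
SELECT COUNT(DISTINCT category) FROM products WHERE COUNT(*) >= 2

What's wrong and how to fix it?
Bug: WHERE filters individual rows, not groups, so a group-level COUNT is invalid there

Fix: Use a subquery that GROUPs and filters with HAVING, then count its rows

Corrected query:
SELECT COUNT(*) FROM (SELECT category FROM products GROUP BY category HAVING COUNT(*) >= 2)

Result:
COUNT(*)
--------
2       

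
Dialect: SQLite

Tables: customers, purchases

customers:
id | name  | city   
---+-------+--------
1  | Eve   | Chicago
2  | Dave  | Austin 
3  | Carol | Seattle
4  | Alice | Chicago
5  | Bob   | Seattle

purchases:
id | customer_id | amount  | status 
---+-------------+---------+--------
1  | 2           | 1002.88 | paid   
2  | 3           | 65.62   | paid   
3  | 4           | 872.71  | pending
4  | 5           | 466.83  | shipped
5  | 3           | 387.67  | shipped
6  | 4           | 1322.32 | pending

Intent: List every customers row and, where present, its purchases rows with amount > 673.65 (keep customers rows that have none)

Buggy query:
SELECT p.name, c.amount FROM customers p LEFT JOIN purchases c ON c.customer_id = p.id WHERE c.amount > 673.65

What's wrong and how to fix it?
Bug: A WHERE condition on the right-hand table after LEFT JOIN drops unmatched parents

Fix: Put 'c.amount > 673.65' in the JOIN's ON clause instead of WHERE

Corrected query:
SELECT p.name, c.amount FROM customers p LEFT JOIN purchases c ON c.customer_id = p.id AND c.amount > 673.65

Result:
name  | amount 
------+--------
Eve   | NULL   
Dave  | 1002.88
Carol | NULL   
Alice | 872.71 
Alice | 1322.32
Bob   | NULL   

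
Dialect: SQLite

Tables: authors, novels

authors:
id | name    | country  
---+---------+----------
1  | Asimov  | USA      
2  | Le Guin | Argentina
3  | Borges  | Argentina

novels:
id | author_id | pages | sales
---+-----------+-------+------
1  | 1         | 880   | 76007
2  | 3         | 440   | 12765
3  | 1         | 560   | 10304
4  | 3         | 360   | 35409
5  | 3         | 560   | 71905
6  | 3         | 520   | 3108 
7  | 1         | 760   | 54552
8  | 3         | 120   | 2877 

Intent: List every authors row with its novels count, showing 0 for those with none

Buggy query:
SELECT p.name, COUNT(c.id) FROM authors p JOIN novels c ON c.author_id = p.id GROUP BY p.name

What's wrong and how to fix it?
Bug: INNER JOIN drops authors rows that have no matching novels rows

Fix: Use LEFT JOIN so parents without children still appear (COUNT(c.id) gives 0)

Corrected query:
SELECT p.name, COUNT(c.id) FROM authors p LEFT JOIN novels c ON c.author_id = p.id GROUP BY p.name

Result:
name    | COUNT(c.id)
--------+------------
Asimov  | 3          
Borges  | 5          
Le Guin | 0          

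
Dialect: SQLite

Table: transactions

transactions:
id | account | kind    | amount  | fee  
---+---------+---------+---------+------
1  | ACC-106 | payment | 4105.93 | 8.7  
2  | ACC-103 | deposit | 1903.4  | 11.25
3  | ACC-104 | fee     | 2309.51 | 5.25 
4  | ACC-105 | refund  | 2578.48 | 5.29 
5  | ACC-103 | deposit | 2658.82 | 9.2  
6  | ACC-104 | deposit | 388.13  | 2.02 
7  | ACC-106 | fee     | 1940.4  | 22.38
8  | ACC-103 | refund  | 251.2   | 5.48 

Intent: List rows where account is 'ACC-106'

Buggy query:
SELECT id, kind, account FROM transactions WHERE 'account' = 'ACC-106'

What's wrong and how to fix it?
Bug: 'account' in single quotes is a string literal, not the column; the comparison is literal-vs-literal and never true

Fix: Remove the quotes around the column name (or use double quotes for an identifier)

Corrected query:
SELECT id, kind, account FROM transactions WHERE account = 'ACC-106'

Result:
id | kind    | account
---+---------+--------
1  | payment | ACC-106
7  | fee     | ACC-106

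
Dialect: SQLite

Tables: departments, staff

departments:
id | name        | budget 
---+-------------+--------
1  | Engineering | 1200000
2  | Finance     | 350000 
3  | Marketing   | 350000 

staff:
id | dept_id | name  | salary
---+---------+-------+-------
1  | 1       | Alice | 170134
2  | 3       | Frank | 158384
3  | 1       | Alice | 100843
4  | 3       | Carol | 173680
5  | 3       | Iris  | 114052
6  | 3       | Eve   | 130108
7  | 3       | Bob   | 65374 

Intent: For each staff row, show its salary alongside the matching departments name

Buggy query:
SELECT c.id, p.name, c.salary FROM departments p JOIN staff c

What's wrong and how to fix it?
Bug: JOIN with no ON clause produces a cartesian product; every staff row pairs with every departments row

Fix: Add ON c.dept_id = p.id to the JOIN

Corrected query:
SELECT c.id, p.name, c.salary FROM departments p JOIN staff c ON c.dept_id = p.id

Result:
id | name        | salary
---+-------------+-------
1  | Engineering | 170134
2  | Marketing   | 158384
3  | Engineering | 100843
4  | Marketing   | 173680
5  | Marketing   | 114052
6  | Marketing   | 130108
7  | Marketing   | 65374 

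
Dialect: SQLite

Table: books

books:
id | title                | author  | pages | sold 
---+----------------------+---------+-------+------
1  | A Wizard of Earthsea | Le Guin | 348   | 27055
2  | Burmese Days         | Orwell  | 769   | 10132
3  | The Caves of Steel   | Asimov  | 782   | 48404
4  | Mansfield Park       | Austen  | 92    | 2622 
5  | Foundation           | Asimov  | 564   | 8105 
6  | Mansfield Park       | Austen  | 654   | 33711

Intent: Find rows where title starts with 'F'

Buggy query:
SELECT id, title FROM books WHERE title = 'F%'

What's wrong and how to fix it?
Bug: '=' compares the literal string including the % character; pattern matching needs LIKE

Fix: Use LIKE for wildcard pattern matching

Corrected query:
SELECT id, title FROM books WHERE title LIKE 'F%'

Result:
id | title     
---+-----------
5  | Foundation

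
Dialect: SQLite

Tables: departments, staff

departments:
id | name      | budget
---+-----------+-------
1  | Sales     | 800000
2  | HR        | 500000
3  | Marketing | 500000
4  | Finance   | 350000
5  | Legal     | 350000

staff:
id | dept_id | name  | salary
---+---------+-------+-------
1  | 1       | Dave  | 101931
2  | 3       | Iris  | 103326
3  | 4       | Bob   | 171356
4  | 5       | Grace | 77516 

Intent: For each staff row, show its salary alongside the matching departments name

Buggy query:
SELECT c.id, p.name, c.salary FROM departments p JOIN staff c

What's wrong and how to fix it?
Bug: Missing join condition: each staff row is matched to all departments rows instead of just its own

Fix: Specify the join condition linking the foreign key to the parent id

Corrected query:
SELECT c.id, p.name, c.salary FROM departments p JOIN staff c ON c.dept_id = p.id

Result:
id | name      | salary
---+-----------+-------
1  | Sales     | 101931
2  | Marketing | 103326
3  | Finance   | 171356
4  | Legal     | 77516 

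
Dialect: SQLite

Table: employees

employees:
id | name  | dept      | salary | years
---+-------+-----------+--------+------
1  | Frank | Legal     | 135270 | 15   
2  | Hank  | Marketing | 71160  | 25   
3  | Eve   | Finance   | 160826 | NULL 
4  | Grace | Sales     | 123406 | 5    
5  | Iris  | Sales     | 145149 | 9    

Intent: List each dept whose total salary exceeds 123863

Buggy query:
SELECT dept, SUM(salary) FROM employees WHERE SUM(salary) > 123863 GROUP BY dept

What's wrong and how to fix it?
Bug: Aggregate functions cannot appear in a WHERE clause

Fix: Move the aggregate condition to a HAVING clause

Corrected query:
SELECT dept, SUM(salary) FROM employees GROUP BY dept HAVING SUM(salary) > 123863

Result:
dept    | SUM(salary)
--------+------------
Finance | 160826     
Legal   | 135270     
Sales   | 268555     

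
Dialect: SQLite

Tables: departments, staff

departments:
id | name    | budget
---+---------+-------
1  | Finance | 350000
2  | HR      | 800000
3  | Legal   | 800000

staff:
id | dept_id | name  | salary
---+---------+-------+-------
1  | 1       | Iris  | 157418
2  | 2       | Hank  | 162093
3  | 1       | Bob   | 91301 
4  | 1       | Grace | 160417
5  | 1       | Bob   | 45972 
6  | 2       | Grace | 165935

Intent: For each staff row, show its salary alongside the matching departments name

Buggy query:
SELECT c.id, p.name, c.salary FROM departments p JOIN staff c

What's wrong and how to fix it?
Bug: Missing join condition: each staff row is matched to all departments rows instead of just its own

Fix: Specify the join condition linking the foreign key to the parent id

Corrected query:
SELECT c.id, p.name, c.salary FROM departments p JOIN staff c ON c.dept_id = p.id

Result:
id | name    | salary
---+---------+-------
1  | Finance | 157418
2  | HR      | 162093
3  | Finance | 91301 
4  | Finance | 160417
5  | Finance | 45972 
6  | HR      | 165935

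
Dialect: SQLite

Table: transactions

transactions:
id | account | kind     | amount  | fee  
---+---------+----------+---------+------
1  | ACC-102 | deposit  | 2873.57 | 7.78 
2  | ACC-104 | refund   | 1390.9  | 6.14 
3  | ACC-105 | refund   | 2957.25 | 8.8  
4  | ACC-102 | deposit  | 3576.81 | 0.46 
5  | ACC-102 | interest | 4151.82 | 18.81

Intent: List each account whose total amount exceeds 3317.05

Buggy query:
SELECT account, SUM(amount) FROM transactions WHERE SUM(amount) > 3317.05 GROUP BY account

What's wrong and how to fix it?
Bug: WHERE runs before GROUP BY, so aggregates aren't available there

Fix: Use HAVING (which filters groups after aggregation) instead of WHERE

Corrected query:
SELECT account, SUM(amount) FROM transactions GROUP BY account HAVING SUM(amount) > 3317.05

Result:
account | SUM(amount)
--------+------------
ACC-102 | 10602.2    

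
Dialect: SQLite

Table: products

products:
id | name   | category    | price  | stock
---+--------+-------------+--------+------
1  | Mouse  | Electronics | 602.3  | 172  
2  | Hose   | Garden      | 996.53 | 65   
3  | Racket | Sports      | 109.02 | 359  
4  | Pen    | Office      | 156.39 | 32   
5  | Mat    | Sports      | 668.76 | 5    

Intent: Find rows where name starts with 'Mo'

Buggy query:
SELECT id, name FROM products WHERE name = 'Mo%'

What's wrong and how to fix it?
Bug: Wildcards only work with LIKE; '=' treats '%' as a literal character

Fix: Use LIKE for wildcard pattern matching

Corrected query:
SELECT id, name FROM products WHERE name LIKE 'Mo%'

Result:
id | name 
---+------
1  | Mouse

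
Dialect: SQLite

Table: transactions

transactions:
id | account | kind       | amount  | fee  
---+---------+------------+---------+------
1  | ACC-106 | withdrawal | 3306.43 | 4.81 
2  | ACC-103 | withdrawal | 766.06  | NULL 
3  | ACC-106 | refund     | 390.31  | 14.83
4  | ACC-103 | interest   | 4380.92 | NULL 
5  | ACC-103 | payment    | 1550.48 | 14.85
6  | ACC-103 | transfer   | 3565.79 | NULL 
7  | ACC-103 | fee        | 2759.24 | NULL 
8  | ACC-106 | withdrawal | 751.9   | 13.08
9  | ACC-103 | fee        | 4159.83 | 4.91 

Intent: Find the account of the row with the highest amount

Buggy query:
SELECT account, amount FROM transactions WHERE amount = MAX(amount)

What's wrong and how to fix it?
Bug: MAX(amount) is an aggregate and cannot be used directly in WHERE

Fix: Wrap MAX in a scalar subquery so WHERE compares against a single value

Corrected query:
SELECT account, amount FROM transactions WHERE amount = (SELECT MAX(amount) FROM transactions)

Result:
account | amount 
--------+--------
ACC-103 | 4380.92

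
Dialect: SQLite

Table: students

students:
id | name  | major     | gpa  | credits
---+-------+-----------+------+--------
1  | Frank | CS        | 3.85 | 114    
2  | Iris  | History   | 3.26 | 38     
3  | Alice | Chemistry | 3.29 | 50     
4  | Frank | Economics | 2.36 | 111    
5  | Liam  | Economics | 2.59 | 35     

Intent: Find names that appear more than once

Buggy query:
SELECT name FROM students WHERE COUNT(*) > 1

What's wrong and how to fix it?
Bug: COUNT(*) is an aggregate and cannot be used in WHERE

Fix: GROUP BY name, then filter groups with HAVING COUNT(*) > 1

Corrected query:
SELECT name FROM students GROUP BY name HAVING COUNT(*) > 1

Result:
name 
-----
Frank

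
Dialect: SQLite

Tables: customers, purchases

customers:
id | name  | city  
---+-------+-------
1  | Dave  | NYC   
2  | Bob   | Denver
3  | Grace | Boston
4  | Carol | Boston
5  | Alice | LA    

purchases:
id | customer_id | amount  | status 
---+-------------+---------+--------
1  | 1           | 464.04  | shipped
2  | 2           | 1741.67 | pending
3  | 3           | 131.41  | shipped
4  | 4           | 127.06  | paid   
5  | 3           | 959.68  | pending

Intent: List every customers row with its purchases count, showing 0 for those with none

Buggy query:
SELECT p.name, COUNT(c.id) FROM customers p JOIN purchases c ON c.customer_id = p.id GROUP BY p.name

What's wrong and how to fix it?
Bug: INNER JOIN drops customers rows that have no matching purchases rows

Fix: Use LEFT JOIN so parents without children still appear (COUNT(c.id) gives 0)

Corrected query:
SELECT p.name, COUNT(c.id) FROM customers p LEFT JOIN purchases c ON c.customer_id = p.id GROUP BY p.name

Result:
name  | COUNT(c.id)
------+------------
Alice | 0          
Bob   | 1          
Carol | 1          
Dave  | 1          
Grace | 2          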